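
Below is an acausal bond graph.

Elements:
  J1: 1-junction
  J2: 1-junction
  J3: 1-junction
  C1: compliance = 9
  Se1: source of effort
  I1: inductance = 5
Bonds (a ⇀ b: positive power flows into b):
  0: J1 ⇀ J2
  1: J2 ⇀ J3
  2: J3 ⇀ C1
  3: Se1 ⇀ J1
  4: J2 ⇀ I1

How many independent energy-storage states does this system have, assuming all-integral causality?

#3 stroke→J1  (Se1 (Se) sets effort on bond)
#0 stroke→J2  (closing 1-jn rule on J1)
#2 stroke→J3  (prefer integral on C1)
#1 stroke→J2  (closing 1-jn rule on J3)
#4 stroke→I1  (closing 1-jn rule on J2)

2  (C1, I1 all integral)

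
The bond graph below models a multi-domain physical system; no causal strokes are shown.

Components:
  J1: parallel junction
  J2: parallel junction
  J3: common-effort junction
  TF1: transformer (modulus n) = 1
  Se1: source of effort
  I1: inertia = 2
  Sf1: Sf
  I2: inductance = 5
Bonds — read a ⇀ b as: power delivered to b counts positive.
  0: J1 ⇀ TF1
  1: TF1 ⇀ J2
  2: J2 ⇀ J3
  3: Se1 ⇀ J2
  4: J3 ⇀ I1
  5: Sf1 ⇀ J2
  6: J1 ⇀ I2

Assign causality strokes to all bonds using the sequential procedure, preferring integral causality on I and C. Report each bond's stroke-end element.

#3 →J2  (Se1 fixes effort; stroke away)
#5 →Sf1  (Sf1: flow source, stroke at near end)
#1 →TF1  (0-jn J2 has e-setter on 3)
#2 →J3  (J2 effort already set via bond 3)
#4 →I1  (common-e at J3 fixed by 2)
#0 →J1  (through TF1, causality passes straight; one stroke at TF1)
#6 →I2  (0-jn J1 has e-setter on 0)

bond 0 stroke→J1
bond 1 stroke→TF1
bond 2 stroke→J3
bond 3 stroke→J2
bond 4 stroke→I1
bond 5 stroke→Sf1
bond 6 stroke→I2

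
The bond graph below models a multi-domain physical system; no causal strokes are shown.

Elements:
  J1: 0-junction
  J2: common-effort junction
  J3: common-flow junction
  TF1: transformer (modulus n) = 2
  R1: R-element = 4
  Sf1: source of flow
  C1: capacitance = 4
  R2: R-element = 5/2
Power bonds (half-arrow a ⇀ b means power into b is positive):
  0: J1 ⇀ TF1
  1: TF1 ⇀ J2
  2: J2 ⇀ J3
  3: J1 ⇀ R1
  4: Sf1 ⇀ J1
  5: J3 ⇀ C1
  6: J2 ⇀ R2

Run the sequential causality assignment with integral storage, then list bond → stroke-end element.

β0 |J1
β1 |TF1
β2 |J2
β3 |R1
β4 |Sf1
β5 |J3
β6 |R2

β4 |Sf1  (Sf1 (Sf) sets flow on bond)
β5 |J3  (C1 outputs effort q/C1)
β2 |J2  (J3: last free bond brings flow in)
β1 |TF1  (common-e at J2 fixed by 2)
β6 |R2  (common-e at J2 fixed by 2)
β0 |J1  (TF TF1: opposite of bond 1)
β3 |R1  (0-jn J1 has e-setter on 0)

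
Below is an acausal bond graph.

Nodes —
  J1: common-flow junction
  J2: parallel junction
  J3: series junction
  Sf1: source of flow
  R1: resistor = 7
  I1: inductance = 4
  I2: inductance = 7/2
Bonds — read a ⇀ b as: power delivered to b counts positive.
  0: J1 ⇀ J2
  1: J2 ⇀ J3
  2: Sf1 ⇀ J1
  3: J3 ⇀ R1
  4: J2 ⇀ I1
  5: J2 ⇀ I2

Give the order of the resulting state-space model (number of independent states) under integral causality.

β2 stroke at Sf1  (source Sf1 imposes f)
β0 stroke at J1  (J1 flow already set via bond 2)
β4 stroke at I1  (I1: I, integral causality)
β5 stroke at I2  (prefer integral on I2)
β1 stroke at J2  (J2: last free bond brings effort in)
β3 stroke at J3  (J3: bond 1 brought flow, rest push out)

2  (I1, I2 all integral)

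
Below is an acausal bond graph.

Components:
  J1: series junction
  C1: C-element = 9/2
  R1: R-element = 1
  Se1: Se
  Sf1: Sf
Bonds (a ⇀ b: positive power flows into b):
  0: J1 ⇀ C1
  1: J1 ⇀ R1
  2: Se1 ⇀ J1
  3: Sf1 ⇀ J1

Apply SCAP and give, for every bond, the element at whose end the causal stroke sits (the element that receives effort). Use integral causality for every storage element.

bond 0 stroke→J1
bond 1 stroke→J1
bond 2 stroke→J1
bond 3 stroke→Sf1

b2 →J1  (Se1 fixes effort; stroke away)
b3 →Sf1  (Sf1 (Sf) sets flow on bond)
b0 →J1  (1-jn J1 has f-setter on 3)
b1 →J1  (1-jn J1 has f-setter on 3)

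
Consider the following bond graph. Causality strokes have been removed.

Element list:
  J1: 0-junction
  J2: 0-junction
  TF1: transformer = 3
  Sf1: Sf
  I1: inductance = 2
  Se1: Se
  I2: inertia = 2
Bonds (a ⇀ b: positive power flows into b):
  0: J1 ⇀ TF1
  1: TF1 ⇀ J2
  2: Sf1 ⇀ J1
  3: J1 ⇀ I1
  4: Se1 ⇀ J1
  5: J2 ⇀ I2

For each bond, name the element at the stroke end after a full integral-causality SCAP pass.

#0 →TF1
#1 →J2
#2 →Sf1
#3 →I1
#4 →J1
#5 →I2

#2 stroke at Sf1  (Sf1: flow source, stroke at near end)
#4 stroke at J1  (Se1: effort source, stroke at far end)
#0 stroke at TF1  (J1: bond 4 brought effort, rest push out)
#3 stroke at I1  (common-e at J1 fixed by 4)
#1 stroke at J2  (TF1 one-in-one-out from 0)
#5 stroke at I2  (J2 effort already set via bond 1)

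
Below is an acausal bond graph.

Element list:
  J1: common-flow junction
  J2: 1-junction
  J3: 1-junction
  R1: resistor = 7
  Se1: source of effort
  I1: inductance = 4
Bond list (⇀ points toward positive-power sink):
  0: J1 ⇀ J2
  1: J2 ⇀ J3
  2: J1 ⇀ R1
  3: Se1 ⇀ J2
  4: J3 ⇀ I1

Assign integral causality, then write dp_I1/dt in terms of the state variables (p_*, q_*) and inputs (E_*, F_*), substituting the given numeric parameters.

dp_I1/dt = E_Se1 - 7*p_I1/4

b3 |J2  (Se1 (Se) sets effort on bond)
b4 |I1  (prefer integral on I1)
b1 |J3  (J3 flow already set via bond 4)
b0 |J2  (common-f at J2 fixed by 1)
b2 |J1  (common-f at J1 fixed by 0)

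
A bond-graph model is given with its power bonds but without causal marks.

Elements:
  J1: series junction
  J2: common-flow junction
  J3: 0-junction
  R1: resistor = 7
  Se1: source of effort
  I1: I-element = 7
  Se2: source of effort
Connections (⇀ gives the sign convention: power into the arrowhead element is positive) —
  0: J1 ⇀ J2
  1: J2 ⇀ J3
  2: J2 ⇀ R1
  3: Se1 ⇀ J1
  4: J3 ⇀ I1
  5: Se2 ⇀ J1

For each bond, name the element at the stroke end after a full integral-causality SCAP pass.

b0 stroke at J2
b1 stroke at J3
b2 stroke at J2
b3 stroke at J1
b4 stroke at I1
b5 stroke at J1

#3 |J1  (Se1: effort source, stroke at far end)
#5 |J1  (source Se2 imposes e)
#0 |J2  (J1: last free bond brings flow in)
#4 |I1  (prefer integral on I1)
#1 |J3  (J3: last free bond brings effort in)
#2 |J2  (J2: bond 1 brought flow, rest push out)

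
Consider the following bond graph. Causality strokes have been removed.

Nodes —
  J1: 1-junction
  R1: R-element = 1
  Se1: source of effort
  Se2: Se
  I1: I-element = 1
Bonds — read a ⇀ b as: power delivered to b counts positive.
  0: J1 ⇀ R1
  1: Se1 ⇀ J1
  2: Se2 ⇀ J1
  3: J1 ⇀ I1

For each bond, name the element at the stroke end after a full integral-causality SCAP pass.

b0 stroke→J1
b1 stroke→J1
b2 stroke→J1
b3 stroke→I1

b1 stroke at J1  (Se1 (Se) sets effort on bond)
b2 stroke at J1  (Se2 (Se) sets effort on bond)
b3 stroke at I1  (prefer integral on I1)
b0 stroke at J1  (J1: bond 3 brought flow, rest push out)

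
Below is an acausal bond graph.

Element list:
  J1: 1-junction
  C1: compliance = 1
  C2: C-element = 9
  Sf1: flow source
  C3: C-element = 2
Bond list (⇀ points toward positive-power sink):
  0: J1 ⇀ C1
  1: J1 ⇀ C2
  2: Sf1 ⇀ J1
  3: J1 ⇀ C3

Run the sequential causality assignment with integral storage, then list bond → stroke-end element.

b2 stroke→Sf1  (Sf1: flow source, stroke at near end)
b0 stroke→J1  (1-jn J1 has f-setter on 2)
b1 stroke→J1  (common-f at J1 fixed by 2)
b3 stroke→J1  (J1: bond 2 brought flow, rest push out)

β0 |J1
β1 |J1
β2 |Sf1
β3 |J1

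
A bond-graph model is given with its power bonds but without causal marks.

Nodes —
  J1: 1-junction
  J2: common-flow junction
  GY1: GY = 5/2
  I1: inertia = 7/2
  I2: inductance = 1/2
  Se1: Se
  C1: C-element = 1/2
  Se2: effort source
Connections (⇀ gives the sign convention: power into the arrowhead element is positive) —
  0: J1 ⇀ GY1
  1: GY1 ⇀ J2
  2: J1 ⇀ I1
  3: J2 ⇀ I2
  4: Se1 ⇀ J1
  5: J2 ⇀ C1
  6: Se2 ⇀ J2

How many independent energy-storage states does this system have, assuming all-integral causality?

3  (C1, I1, I2 all integral)

bond 4 stroke at J1  (Se1 (Se) sets effort on bond)
bond 6 stroke at J2  (Se2: effort source, stroke at far end)
bond 2 stroke at I1  (prefer integral on I1)
bond 0 stroke at J1  (J1 flow already set via bond 2)
bond 1 stroke at J2  (GY1 both-in/both-out from 0)
bond 3 stroke at I2  (prefer integral on I2)
bond 5 stroke at J2  (common-f at J2 fixed by 3)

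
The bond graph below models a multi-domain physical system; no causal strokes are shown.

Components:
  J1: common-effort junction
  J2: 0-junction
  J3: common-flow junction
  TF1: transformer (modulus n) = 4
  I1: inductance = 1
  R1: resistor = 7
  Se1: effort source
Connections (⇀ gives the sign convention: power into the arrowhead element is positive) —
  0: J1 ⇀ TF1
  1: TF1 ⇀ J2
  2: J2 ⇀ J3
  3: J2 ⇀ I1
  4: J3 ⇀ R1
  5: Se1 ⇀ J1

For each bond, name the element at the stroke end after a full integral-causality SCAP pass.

bond 5 stroke at J1  (Se1: effort source, stroke at far end)
bond 0 stroke at TF1  (J1 effort already set via bond 5)
bond 1 stroke at J2  (TF1 one-in-one-out from 0)
bond 2 stroke at J3  (0-jn J2 has e-setter on 1)
bond 3 stroke at I1  (common-e at J2 fixed by 1)
bond 4 stroke at R1  (J3 needs exactly one f-in)

b0 |TF1
b1 |J2
b2 |J3
b3 |I1
b4 |R1
b5 |J1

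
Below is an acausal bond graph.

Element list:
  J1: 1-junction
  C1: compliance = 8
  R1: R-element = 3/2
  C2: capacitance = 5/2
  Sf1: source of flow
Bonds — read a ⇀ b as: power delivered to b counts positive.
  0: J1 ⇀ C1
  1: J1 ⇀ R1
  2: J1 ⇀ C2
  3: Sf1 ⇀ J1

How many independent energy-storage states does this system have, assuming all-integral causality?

2  (C1, C2 all integral)

b3 |Sf1  (Sf1: flow source, stroke at near end)
b0 |J1  (J1 flow already set via bond 3)
b1 |J1  (common-f at J1 fixed by 3)
b2 |J1  (1-jn J1 has f-setter on 3)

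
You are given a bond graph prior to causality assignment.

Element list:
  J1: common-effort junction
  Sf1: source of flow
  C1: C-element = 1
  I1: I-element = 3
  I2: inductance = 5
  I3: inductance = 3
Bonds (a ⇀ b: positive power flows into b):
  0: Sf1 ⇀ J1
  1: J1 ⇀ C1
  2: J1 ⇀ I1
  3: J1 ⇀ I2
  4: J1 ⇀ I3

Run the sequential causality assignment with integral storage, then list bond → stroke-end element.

β0 →Sf1  (source Sf1 imposes f)
β1 →J1  (C1 integral (e out))
β2 →I1  (common-e at J1 fixed by 1)
β3 →I2  (J1: bond 1 brought effort, rest push out)
β4 →I3  (J1 effort already set via bond 1)

β0 →Sf1
β1 →J1
β2 →I1
β3 →I2
β4 →I3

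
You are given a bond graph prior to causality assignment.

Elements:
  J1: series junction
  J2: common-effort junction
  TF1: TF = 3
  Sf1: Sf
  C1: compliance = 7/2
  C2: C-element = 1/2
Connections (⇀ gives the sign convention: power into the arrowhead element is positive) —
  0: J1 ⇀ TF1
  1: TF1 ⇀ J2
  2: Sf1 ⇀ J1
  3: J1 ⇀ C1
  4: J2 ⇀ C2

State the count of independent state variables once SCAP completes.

b2 |Sf1  (Sf1 fixes flow; stroke at Sf1)
b0 |J1  (J1 flow already set via bond 2)
b3 |J1  (J1: bond 2 brought flow, rest push out)
b1 |TF1  (TF TF1: opposite of bond 0)
b4 |J2  (J2: last free bond brings effort in)

2  (C1, C2 all integral)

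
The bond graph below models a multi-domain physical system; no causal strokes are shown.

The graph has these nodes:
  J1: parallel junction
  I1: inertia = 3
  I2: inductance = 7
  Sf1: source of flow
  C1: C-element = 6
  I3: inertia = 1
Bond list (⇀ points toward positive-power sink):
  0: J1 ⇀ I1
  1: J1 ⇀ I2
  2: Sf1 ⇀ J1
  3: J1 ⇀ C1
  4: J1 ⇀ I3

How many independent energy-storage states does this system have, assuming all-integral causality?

#2 stroke→Sf1  (Sf1 (Sf) sets flow on bond)
#0 stroke→I1  (I1 outputs flow p/I1)
#1 stroke→I2  (I2 integral (f out))
#3 stroke→J1  (C1: C, integral causality)
#4 stroke→I3  (J1 effort already set via bond 3)

4  (C1, I1, I2, I3 all integral)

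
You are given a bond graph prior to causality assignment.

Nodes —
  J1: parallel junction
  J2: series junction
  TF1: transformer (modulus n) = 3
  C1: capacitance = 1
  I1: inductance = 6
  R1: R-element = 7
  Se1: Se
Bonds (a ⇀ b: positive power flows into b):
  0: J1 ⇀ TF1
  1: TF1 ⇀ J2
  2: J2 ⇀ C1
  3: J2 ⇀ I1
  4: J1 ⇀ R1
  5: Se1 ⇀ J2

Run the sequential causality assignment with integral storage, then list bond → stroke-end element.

#5 stroke→J2  (source Se1 imposes e)
#2 stroke→J2  (C1: C, integral causality)
#3 stroke→I1  (I1 integral (f out))
#1 stroke→J2  (J2 flow already set via bond 3)
#0 stroke→TF1  (through TF1, causality passes straight; one stroke at TF1)
#4 stroke→J1  (only one effort-in slot at J1)

bond 0 stroke→TF1
bond 1 stroke→J2
bond 2 stroke→J2
bond 3 stroke→I1
bond 4 stroke→J1
bond 5 stroke→J2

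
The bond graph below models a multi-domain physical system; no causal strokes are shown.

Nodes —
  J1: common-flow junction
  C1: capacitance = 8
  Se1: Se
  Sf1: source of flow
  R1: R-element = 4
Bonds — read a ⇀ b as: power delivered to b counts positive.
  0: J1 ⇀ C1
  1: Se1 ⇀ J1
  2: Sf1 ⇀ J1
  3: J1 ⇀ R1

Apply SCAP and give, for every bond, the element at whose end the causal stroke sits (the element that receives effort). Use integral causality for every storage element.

bond 0 →J1
bond 1 →J1
bond 2 →Sf1
bond 3 →J1

#1 →J1  (Se1 fixes effort; stroke away)
#2 →Sf1  (source Sf1 imposes f)
#0 →J1  (J1 flow already set via bond 2)
#3 →J1  (1-jn J1 has f-setter on 2)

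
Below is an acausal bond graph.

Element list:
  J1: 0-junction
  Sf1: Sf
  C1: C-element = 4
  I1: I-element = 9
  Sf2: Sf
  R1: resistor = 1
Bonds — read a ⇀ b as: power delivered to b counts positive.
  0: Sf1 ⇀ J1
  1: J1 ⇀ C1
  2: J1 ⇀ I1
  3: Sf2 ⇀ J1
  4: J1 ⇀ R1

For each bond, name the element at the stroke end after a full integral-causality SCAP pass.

bond 0 stroke→Sf1
bond 1 stroke→J1
bond 2 stroke→I1
bond 3 stroke→Sf2
bond 4 stroke→R1

bond 0 stroke→Sf1  (source Sf1 imposes f)
bond 3 stroke→Sf2  (Sf2 (Sf) sets flow on bond)
bond 1 stroke→J1  (C1 integral (e out))
bond 2 stroke→I1  (common-e at J1 fixed by 1)
bond 4 stroke→R1  (J1: bond 1 brought effort, rest push out)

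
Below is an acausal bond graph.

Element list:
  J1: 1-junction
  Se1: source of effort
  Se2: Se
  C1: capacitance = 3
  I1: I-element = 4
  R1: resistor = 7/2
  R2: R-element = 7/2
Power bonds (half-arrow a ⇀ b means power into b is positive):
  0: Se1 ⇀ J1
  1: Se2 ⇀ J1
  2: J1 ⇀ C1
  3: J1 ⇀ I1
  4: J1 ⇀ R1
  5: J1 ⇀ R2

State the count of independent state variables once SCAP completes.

2  (C1, I1 all integral)

bond 0 |J1  (Se1 (Se) sets effort on bond)
bond 1 |J1  (source Se2 imposes e)
bond 2 |J1  (C1: C, integral causality)
bond 3 |I1  (prefer integral on I1)
bond 4 |J1  (J1: bond 3 brought flow, rest push out)
bond 5 |J1  (1-jn J1 has f-setter on 3)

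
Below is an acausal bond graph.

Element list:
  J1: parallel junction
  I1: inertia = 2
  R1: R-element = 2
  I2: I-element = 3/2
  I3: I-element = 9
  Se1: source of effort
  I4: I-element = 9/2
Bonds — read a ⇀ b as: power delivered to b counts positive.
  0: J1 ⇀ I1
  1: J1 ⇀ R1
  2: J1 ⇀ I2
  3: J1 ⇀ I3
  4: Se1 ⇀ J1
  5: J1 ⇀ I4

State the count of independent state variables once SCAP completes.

4  (I1, I2, I3, I4 all integral)

b4 stroke at J1  (source Se1 imposes e)
b0 stroke at I1  (0-jn J1 has e-setter on 4)
b1 stroke at R1  (common-e at J1 fixed by 4)
b2 stroke at I2  (J1: bond 4 brought effort, rest push out)
b3 stroke at I3  (common-e at J1 fixed by 4)
b5 stroke at I4  (common-e at J1 fixed by 4)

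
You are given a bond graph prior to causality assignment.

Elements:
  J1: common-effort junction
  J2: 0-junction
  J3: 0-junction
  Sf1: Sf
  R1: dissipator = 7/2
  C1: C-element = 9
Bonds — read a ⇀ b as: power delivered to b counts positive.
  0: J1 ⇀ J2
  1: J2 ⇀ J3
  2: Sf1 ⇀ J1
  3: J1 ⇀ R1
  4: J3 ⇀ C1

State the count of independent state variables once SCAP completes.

1  (C1 all integral)

b2 →Sf1  (Sf1: flow source, stroke at near end)
b4 →J3  (C1 integral (e out))
b1 →J2  (J3 effort already set via bond 4)
b0 →J1  (common-e at J2 fixed by 1)
b3 →R1  (J1 effort already set via bond 0)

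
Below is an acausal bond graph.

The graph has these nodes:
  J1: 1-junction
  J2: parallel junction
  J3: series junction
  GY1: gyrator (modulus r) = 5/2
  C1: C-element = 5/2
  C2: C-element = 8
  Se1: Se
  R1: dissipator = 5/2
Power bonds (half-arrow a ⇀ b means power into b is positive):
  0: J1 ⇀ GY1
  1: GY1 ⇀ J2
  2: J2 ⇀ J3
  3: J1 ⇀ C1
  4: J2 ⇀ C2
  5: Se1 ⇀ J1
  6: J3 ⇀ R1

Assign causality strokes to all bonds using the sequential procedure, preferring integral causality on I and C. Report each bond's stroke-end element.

β0 →GY1
β1 →GY1
β2 →J3
β3 →J1
β4 →J2
β5 →J1
β6 →R1

bond 5 stroke at J1  (Se1: effort source, stroke at far end)
bond 3 stroke at J1  (C1 outputs effort q/C1)
bond 0 stroke at GY1  (J1 needs exactly one f-in)
bond 1 stroke at GY1  (through GY1, causality inverts; strokes same side of GY1)
bond 4 stroke at J2  (C2: C, integral causality)
bond 2 stroke at J3  (0-jn J2 has e-setter on 4)
bond 6 stroke at R1  (only one flow-in slot at J3)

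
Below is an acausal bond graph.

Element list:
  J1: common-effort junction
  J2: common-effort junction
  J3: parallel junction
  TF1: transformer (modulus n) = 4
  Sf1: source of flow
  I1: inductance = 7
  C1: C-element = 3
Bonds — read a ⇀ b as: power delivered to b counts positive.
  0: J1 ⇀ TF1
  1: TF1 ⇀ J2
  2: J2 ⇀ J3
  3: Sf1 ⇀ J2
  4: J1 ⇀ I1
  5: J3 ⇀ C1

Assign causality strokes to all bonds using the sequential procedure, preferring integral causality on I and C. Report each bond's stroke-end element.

b3 stroke at Sf1  (source Sf1 imposes f)
b4 stroke at I1  (I1 integral (f out))
b0 stroke at J1  (J1: last free bond brings effort in)
b1 stroke at TF1  (through TF1, causality passes straight; one stroke at TF1)
b2 stroke at J2  (only one effort-in slot at J2)
b5 stroke at J3  (closing 0-jn rule on J3)

bond 0 stroke→J1
bond 1 stroke→TF1
bond 2 stroke→J2
bond 3 stroke→Sf1
bond 4 stroke→I1
bond 5 stroke→J3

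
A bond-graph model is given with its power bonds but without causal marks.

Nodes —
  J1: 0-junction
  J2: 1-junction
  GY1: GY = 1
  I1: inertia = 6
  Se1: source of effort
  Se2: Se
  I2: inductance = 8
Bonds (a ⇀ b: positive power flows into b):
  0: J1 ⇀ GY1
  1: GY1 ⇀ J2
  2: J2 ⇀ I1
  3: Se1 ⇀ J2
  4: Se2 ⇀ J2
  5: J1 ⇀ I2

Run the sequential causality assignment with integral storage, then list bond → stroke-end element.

β0 stroke→J1
β1 stroke→J2
β2 stroke→I1
β3 stroke→J2
β4 stroke→J2
β5 stroke→I2

#3 stroke→J2  (Se1: effort source, stroke at far end)
#4 stroke→J2  (Se2 (Se) sets effort on bond)
#2 stroke→I1  (I1: I, integral causality)
#1 stroke→J2  (1-jn J2 has f-setter on 2)
#0 stroke→J1  (through GY1, causality inverts; strokes same side of GY1)
#5 stroke→I2  (J1: bond 0 brought effort, rest push out)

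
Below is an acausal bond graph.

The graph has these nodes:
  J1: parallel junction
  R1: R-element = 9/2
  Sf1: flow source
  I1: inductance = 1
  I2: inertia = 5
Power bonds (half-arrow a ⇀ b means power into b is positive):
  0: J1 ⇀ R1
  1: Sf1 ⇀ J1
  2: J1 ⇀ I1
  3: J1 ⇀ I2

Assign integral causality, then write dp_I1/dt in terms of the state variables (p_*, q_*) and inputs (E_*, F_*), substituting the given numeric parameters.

dp_I1/dt = 9*F_Sf1/2 - 9*p_I1/2 - 9*p_I2/10

#1 stroke at Sf1  (Sf1 (Sf) sets flow on bond)
#2 stroke at I1  (I1 integral (f out))
#3 stroke at I2  (I2: I, integral causality)
#0 stroke at J1  (only one effort-in slot at J1)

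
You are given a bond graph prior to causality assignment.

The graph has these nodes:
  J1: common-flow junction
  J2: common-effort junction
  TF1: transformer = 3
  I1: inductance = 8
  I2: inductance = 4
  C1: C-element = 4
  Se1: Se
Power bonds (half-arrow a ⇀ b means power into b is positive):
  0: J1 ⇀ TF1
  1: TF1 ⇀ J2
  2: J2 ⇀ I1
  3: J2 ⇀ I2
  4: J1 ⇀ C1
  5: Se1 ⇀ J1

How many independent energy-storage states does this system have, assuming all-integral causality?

3  (C1, I1, I2 all integral)

b5 →J1  (Se1 fixes effort; stroke away)
b2 →I1  (I1: I, integral causality)
b3 →I2  (prefer integral on I2)
b1 →J2  (J2 needs exactly one e-in)
b0 →TF1  (TF1 one-in-one-out from 1)
b4 →J1  (J1 flow already set via bond 0)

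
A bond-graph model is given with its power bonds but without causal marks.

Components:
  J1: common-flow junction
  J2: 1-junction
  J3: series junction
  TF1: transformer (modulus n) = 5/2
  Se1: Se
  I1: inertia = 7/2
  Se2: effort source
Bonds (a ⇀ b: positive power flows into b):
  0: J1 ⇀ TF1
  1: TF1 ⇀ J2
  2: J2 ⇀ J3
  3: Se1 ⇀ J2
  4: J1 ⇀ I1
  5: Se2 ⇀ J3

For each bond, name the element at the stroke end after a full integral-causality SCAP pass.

β0 |J1
β1 |TF1
β2 |J2
β3 |J2
β4 |I1
β5 |J3

bond 3 stroke→J2  (Se1 fixes effort; stroke away)
bond 5 stroke→J3  (Se2: effort source, stroke at far end)
bond 2 stroke→J2  (only one flow-in slot at J3)
bond 1 stroke→TF1  (J2: last free bond brings flow in)
bond 0 stroke→J1  (TF1 one-in-one-out from 1)
bond 4 stroke→I1  (closing 1-jn rule on J1)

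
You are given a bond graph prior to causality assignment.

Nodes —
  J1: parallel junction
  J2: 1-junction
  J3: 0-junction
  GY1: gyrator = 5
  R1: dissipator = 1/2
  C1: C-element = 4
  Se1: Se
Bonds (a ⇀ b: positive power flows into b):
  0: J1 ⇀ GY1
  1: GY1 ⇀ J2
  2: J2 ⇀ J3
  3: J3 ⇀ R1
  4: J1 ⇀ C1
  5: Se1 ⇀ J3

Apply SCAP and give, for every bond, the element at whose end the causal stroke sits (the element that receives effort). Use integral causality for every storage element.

β5 stroke at J3  (Se1 fixes effort; stroke away)
β2 stroke at J2  (common-e at J3 fixed by 5)
β3 stroke at R1  (J3 effort already set via bond 5)
β1 stroke at GY1  (J2: last free bond brings flow in)
β0 stroke at GY1  (through GY1, causality inverts; strokes same side of GY1)
β4 stroke at J1  (only one effort-in slot at J1)

bond 0 →GY1
bond 1 →GY1
bond 2 →J2
bond 3 →R1
bond 4 →J1
bond 5 →J3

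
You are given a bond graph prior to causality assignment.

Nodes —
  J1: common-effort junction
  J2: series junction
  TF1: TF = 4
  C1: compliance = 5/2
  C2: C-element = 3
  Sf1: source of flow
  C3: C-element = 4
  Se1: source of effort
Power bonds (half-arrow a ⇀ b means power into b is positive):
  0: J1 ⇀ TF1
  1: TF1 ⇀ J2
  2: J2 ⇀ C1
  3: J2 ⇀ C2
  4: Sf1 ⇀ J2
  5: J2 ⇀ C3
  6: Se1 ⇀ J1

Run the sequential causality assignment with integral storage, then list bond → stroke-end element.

b0 |TF1
b1 |J2
b2 |J2
b3 |J2
b4 |Sf1
b5 |J2
b6 |J1

bond 4 stroke at Sf1  (source Sf1 imposes f)
bond 6 stroke at J1  (Se1 fixes effort; stroke away)
bond 0 stroke at TF1  (J1 effort already set via bond 6)
bond 1 stroke at J2  (J2: bond 4 brought flow, rest push out)
bond 2 stroke at J2  (J2 flow already set via bond 4)
bond 3 stroke at J2  (1-jn J2 has f-setter on 4)
bond 5 stroke at J2  (common-f at J2 fixed by 4)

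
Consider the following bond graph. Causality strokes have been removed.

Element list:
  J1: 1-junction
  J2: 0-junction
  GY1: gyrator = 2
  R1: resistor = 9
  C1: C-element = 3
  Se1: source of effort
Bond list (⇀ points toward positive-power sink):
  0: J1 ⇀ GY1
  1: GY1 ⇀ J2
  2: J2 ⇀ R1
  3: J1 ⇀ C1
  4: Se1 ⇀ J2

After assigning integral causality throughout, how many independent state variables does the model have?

bond 4 stroke at J2  (Se1: effort source, stroke at far end)
bond 1 stroke at GY1  (0-jn J2 has e-setter on 4)
bond 2 stroke at R1  (J2: bond 4 brought effort, rest push out)
bond 0 stroke at GY1  (GY1 both-in/both-out from 1)
bond 3 stroke at J1  (common-f at J1 fixed by 0)

1  (C1 all integral)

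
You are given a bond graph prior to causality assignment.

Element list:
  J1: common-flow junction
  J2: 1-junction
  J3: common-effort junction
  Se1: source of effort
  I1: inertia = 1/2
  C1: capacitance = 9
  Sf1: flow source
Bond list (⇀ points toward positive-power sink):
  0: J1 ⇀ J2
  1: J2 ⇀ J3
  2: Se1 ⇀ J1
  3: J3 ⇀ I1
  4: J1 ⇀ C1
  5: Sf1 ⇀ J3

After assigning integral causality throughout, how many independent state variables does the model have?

bond 2 stroke→J1  (source Se1 imposes e)
bond 5 stroke→Sf1  (Sf1 (Sf) sets flow on bond)
bond 3 stroke→I1  (I1 integral (f out))
bond 1 stroke→J3  (closing 0-jn rule on J3)
bond 0 stroke→J2  (1-jn J2 has f-setter on 1)
bond 4 stroke→J1  (1-jn J1 has f-setter on 0)

2  (C1, I1 all integral)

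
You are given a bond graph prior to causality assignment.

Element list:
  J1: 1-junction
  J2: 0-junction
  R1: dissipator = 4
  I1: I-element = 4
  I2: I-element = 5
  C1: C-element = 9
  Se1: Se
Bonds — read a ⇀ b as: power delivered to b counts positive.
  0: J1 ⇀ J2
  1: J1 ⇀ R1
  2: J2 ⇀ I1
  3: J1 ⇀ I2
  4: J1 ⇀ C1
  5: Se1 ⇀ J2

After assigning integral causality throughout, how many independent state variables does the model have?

3  (C1, I1, I2 all integral)

bond 5 stroke→J2  (Se1 (Se) sets effort on bond)
bond 0 stroke→J1  (J2: bond 5 brought effort, rest push out)
bond 2 stroke→I1  (J2 effort already set via bond 5)
bond 3 stroke→I2  (I2 outputs flow p/I2)
bond 1 stroke→J1  (J1 flow already set via bond 3)
bond 4 stroke→J1  (J1: bond 3 brought flow, rest push out)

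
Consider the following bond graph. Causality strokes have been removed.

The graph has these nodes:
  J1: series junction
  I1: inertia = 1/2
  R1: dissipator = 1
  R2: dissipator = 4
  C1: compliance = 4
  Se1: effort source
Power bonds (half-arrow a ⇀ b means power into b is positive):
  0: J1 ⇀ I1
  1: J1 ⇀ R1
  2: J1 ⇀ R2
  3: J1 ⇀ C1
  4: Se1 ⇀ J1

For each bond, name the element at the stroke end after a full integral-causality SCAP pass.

b4 |J1  (Se1 fixes effort; stroke away)
b0 |I1  (I1 outputs flow p/I1)
b1 |J1  (common-f at J1 fixed by 0)
b2 |J1  (1-jn J1 has f-setter on 0)
b3 |J1  (J1 flow already set via bond 0)

b0 stroke→I1
b1 stroke→J1
b2 stroke→J1
b3 stroke→J1
b4 stroke→J1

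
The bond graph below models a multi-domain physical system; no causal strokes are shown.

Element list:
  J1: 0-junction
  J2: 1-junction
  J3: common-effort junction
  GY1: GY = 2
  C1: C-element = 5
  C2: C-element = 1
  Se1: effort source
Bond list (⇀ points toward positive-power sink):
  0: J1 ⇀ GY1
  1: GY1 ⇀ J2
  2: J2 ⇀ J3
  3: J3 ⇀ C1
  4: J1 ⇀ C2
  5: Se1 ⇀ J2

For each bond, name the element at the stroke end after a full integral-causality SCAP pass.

#0 stroke at GY1
#1 stroke at GY1
#2 stroke at J2
#3 stroke at J3
#4 stroke at J1
#5 stroke at J2

b5 stroke at J2  (Se1 fixes effort; stroke away)
b3 stroke at J3  (C1 integral (e out))
b2 stroke at J2  (common-e at J3 fixed by 3)
b1 stroke at GY1  (J2: last free bond brings flow in)
b0 stroke at GY1  (GY GY1: same side as bond 1)
b4 stroke at J1  (J1 needs exactly one e-in)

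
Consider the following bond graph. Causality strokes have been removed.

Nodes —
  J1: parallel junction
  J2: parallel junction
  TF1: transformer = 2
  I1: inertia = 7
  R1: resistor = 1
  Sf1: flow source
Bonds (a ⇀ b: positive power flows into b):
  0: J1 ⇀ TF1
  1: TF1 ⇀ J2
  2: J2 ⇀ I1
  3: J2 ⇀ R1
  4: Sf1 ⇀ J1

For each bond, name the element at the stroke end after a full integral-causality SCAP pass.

#4 stroke→Sf1  (Sf1: flow source, stroke at near end)
#0 stroke→J1  (only one effort-in slot at J1)
#1 stroke→TF1  (TF1 one-in-one-out from 0)
#2 stroke→I1  (I1: I, integral causality)
#3 stroke→J2  (J2: last free bond brings effort in)

β0 stroke at J1
β1 stroke at TF1
β2 stroke at I1
β3 stroke at J2
β4 stroke at Sf1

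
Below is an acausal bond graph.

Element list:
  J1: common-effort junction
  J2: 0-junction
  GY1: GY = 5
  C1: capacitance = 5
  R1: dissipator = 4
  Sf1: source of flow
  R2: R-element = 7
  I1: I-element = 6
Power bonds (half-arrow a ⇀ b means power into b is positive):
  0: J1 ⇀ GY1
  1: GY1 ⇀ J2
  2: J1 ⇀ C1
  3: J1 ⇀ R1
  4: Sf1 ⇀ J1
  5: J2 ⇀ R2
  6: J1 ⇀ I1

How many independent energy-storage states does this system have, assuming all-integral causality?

2  (C1, I1 all integral)

bond 4 →Sf1  (source Sf1 imposes f)
bond 2 →J1  (prefer integral on C1)
bond 0 →GY1  (0-jn J1 has e-setter on 2)
bond 3 →R1  (J1: bond 2 brought effort, rest push out)
bond 6 →I1  (J1 effort already set via bond 2)
bond 1 →GY1  (GY1 both-in/both-out from 0)
bond 5 →J2  (closing 0-jn rule on J2)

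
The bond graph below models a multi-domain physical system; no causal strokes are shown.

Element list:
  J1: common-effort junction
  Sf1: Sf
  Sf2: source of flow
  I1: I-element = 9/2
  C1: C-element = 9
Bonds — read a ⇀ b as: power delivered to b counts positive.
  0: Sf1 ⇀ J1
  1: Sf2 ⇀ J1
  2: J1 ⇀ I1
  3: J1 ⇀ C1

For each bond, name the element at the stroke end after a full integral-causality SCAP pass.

b0 stroke→Sf1  (Sf1 fixes flow; stroke at Sf1)
b1 stroke→Sf2  (Sf2 fixes flow; stroke at Sf2)
b2 stroke→I1  (I1: I, integral causality)
b3 stroke→J1  (only one effort-in slot at J1)

#0 stroke→Sf1
#1 stroke→Sf2
#2 stroke→I1
#3 stroke→J1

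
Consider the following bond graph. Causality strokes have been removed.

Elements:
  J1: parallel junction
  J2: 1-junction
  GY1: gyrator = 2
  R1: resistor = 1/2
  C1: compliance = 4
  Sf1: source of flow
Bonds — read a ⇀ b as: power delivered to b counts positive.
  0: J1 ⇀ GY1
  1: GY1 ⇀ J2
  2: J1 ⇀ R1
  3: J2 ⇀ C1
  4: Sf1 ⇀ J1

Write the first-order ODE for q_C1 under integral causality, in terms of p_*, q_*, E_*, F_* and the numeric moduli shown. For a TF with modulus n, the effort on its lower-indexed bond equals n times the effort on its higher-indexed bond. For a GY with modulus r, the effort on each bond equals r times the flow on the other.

β4 →Sf1  (source Sf1 imposes f)
β3 →J2  (C1 outputs effort q/C1)
β1 →GY1  (J2 needs exactly one f-in)
β0 →GY1  (through GY1, causality inverts; strokes same side of GY1)
β2 →J1  (J1 needs exactly one e-in)

dq_C1/dt = F_Sf1/4 - q_C1/32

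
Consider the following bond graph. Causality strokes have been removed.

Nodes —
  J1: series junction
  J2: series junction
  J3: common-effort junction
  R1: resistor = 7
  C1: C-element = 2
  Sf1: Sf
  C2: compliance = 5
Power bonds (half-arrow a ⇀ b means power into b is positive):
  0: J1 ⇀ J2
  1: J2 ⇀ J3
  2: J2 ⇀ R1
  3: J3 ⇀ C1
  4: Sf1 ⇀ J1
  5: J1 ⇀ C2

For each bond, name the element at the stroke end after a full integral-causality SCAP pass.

#4 stroke→Sf1  (Sf1: flow source, stroke at near end)
#0 stroke→J1  (J1: bond 4 brought flow, rest push out)
#5 stroke→J1  (J1 flow already set via bond 4)
#1 stroke→J2  (1-jn J2 has f-setter on 0)
#2 stroke→J2  (J2 flow already set via bond 0)
#3 stroke→J3  (only one effort-in slot at J3)

bond 0 stroke→J1
bond 1 stroke→J2
bond 2 stroke→J2
bond 3 stroke→J3
bond 4 stroke→Sf1
bond 5 stroke→J1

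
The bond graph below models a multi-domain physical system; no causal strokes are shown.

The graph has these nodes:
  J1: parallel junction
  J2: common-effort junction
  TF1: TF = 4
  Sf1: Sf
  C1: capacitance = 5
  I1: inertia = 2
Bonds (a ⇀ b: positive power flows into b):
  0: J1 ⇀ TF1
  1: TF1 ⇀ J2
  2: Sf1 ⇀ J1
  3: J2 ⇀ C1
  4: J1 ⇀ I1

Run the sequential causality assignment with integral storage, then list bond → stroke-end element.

bond 2 stroke→Sf1  (source Sf1 imposes f)
bond 3 stroke→J2  (C1 integral (e out))
bond 1 stroke→TF1  (common-e at J2 fixed by 3)
bond 0 stroke→J1  (through TF1, causality passes straight; one stroke at TF1)
bond 4 stroke→I1  (J1: bond 0 brought effort, rest push out)

bond 0 →J1
bond 1 →TF1
bond 2 →Sf1
bond 3 →J2
bond 4 →I1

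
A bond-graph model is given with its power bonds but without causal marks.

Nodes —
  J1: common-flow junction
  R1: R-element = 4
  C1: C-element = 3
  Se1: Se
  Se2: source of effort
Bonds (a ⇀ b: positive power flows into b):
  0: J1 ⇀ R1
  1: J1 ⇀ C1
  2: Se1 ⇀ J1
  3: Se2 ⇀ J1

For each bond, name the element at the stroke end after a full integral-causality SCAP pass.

β2 →J1  (Se1 (Se) sets effort on bond)
β3 →J1  (Se2 (Se) sets effort on bond)
β1 →J1  (prefer integral on C1)
β0 →R1  (J1 needs exactly one f-in)

β0 |R1
β1 |J1
β2 |J1
β3 |J1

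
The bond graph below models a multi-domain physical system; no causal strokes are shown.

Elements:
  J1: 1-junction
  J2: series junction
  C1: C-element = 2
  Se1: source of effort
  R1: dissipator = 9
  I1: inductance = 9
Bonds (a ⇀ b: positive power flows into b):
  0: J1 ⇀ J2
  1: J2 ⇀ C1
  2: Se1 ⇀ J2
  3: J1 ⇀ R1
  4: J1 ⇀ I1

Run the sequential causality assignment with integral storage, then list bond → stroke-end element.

b2 |J2  (source Se1 imposes e)
b1 |J2  (C1 integral (e out))
b0 |J1  (only one flow-in slot at J2)
b4 |I1  (I1: I, integral causality)
b3 |J1  (J1: bond 4 brought flow, rest push out)

#0 |J1
#1 |J2
#2 |J2
#3 |J1
#4 |I1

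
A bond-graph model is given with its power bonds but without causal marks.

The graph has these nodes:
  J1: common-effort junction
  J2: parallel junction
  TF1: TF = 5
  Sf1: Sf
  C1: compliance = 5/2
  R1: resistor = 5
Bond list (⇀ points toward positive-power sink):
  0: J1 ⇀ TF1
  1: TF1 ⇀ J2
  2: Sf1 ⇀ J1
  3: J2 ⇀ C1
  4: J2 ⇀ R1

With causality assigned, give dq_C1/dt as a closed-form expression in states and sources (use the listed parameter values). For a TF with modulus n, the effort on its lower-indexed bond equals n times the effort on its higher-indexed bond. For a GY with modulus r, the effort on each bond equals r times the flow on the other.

bond 2 →Sf1  (source Sf1 imposes f)
bond 0 →J1  (closing 0-jn rule on J1)
bond 1 →TF1  (through TF1, causality passes straight; one stroke at TF1)
bond 3 →J2  (C1 integral (e out))
bond 4 →R1  (J2: bond 3 brought effort, rest push out)

dq_C1/dt = 5*F_Sf1 - 2*q_C1/25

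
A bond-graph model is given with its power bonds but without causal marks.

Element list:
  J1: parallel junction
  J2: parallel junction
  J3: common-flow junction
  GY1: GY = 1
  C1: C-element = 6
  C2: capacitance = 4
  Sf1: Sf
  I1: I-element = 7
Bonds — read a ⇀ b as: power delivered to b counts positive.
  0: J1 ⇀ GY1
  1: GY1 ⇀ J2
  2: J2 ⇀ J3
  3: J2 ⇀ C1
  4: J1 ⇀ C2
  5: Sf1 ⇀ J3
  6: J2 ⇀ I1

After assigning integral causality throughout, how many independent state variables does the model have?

3  (C1, C2, I1 all integral)

β5 |Sf1  (Sf1 fixes flow; stroke at Sf1)
β2 |J3  (J3: bond 5 brought flow, rest push out)
β3 |J2  (prefer integral on C1)
β1 |GY1  (0-jn J2 has e-setter on 3)
β6 |I1  (J2 effort already set via bond 3)
β0 |GY1  (through GY1, causality inverts; strokes same side of GY1)
β4 |J1  (closing 0-jn rule on J1)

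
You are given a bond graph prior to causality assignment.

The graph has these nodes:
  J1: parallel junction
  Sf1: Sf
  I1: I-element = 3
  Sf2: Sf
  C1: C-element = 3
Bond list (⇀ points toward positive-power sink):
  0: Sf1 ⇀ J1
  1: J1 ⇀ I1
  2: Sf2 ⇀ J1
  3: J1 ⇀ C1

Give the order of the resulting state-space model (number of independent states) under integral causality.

b0 stroke→Sf1  (Sf1: flow source, stroke at near end)
b2 stroke→Sf2  (Sf2: flow source, stroke at near end)
b1 stroke→I1  (I1: I, integral causality)
b3 stroke→J1  (J1: last free bond brings effort in)

2  (C1, I1 all integral)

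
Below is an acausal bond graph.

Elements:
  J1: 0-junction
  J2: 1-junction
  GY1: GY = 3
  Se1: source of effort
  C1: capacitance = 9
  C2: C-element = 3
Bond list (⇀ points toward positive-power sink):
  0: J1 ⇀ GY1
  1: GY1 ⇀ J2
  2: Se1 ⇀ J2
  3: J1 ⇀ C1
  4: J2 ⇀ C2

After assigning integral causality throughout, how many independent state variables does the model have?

2  (C1, C2 all integral)

b2 →J2  (Se1 (Se) sets effort on bond)
b3 →J1  (C1: C, integral causality)
b0 →GY1  (J1: bond 3 brought effort, rest push out)
b1 →GY1  (through GY1, causality inverts; strokes same side of GY1)
b4 →J2  (J2 flow already set via bond 1)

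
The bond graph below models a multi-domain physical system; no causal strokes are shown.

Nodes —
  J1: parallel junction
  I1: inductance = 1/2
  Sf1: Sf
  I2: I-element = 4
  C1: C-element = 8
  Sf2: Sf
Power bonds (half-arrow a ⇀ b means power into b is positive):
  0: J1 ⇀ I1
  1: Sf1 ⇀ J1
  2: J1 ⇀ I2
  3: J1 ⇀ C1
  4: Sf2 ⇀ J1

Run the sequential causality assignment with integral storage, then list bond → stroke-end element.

b1 |Sf1  (source Sf1 imposes f)
b4 |Sf2  (source Sf2 imposes f)
b0 |I1  (I1 integral (f out))
b2 |I2  (I2 integral (f out))
b3 |J1  (J1: last free bond brings effort in)

bond 0 stroke→I1
bond 1 stroke→Sf1
bond 2 stroke→I2
bond 3 stroke→J1
bond 4 stroke→Sf2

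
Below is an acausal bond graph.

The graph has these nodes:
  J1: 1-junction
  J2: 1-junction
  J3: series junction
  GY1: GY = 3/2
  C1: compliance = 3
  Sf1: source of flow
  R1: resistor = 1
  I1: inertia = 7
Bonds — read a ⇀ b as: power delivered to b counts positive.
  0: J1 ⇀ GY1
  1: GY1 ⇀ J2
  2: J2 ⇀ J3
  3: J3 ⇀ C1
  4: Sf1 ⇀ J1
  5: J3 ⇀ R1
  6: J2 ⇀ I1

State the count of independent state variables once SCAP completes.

β4 stroke at Sf1  (Sf1 (Sf) sets flow on bond)
β0 stroke at J1  (J1 flow already set via bond 4)
β1 stroke at J2  (GY1 both-in/both-out from 0)
β3 stroke at J3  (prefer integral on C1)
β6 stroke at I1  (I1: I, integral causality)
β2 stroke at J2  (common-f at J2 fixed by 6)
β5 stroke at J3  (common-f at J3 fixed by 2)

2  (C1, I1 all integral)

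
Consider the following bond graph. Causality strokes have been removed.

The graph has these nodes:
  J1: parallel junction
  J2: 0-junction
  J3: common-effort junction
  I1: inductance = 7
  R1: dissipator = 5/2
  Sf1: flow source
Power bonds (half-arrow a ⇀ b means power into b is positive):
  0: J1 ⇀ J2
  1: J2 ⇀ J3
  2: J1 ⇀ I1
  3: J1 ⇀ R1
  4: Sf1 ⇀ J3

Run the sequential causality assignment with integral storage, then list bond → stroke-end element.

bond 0 →J2
bond 1 →J3
bond 2 →I1
bond 3 →J1
bond 4 →Sf1

#4 |Sf1  (source Sf1 imposes f)
#1 |J3  (J3: last free bond brings effort in)
#0 |J2  (J2: last free bond brings effort in)
#2 |I1  (I1 outputs flow p/I1)
#3 |J1  (closing 0-jn rule on J1)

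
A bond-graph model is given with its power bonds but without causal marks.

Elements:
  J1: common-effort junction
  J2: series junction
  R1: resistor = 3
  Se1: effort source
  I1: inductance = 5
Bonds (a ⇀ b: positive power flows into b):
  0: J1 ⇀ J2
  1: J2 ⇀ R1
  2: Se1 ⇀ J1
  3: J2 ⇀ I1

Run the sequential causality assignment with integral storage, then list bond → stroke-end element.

b2 stroke→J1  (source Se1 imposes e)
b0 stroke→J2  (common-e at J1 fixed by 2)
b3 stroke→I1  (prefer integral on I1)
b1 stroke→J2  (J2 flow already set via bond 3)

b0 stroke at J2
b1 stroke at J2
b2 stroke at J1
b3 stroke at I1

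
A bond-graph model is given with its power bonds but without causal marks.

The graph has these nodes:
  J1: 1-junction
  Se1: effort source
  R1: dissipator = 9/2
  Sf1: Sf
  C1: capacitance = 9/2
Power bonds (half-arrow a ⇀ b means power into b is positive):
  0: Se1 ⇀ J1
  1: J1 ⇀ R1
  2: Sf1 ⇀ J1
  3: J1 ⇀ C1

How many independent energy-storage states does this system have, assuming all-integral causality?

1  (C1 all integral)

bond 0 stroke at J1  (Se1 fixes effort; stroke away)
bond 2 stroke at Sf1  (source Sf1 imposes f)
bond 1 stroke at J1  (J1: bond 2 brought flow, rest push out)
bond 3 stroke at J1  (J1 flow already set via bond 2)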